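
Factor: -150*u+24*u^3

Pull out the common factor 6*u; 4*u^2-25 is a difference of squares.

6*u*(2*u+5)*(2*u-5)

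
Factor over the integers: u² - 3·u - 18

Two integers with product -18 and sum -3 are 3 and -6.

(u + 3)·(u - 6)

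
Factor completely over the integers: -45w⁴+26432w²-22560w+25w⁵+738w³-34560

(5w+4)(5w-8)(w+9)(w²-10w+120)

Testing divisors of the constant over divisors of the leading coefficient, w = 8/5 is a root, so (5w-8) divides it; the quotient is 5w⁴-w³+146w²+5520w+4320.
Next, w = -4/5 is a root, so (5w+4) divides it; the quotient is w³-w²+30w+1080.
Continuing, w = -9 is a root, so (w+9) is a factor; dividing leaves w²-10w+120.
The quadratic w²-10w+120 has discriminant -380 < 0 and is irreducible over ℤ.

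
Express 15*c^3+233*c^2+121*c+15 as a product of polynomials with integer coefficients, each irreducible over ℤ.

Testing divisors of the constant over divisors of the leading coefficient, c = −15 is a root, so (c+15) is a factor; dividing leaves 15*c^2+8*c+1.
The remaining quadratic factors as (5*c+1)(3*c+1).

(3*c+1)*(5*c+1)*(c+15)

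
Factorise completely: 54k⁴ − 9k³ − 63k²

9k²(6k − 7)(k + 1)

Pull out the common factor 9k², then factor the remaining trinomial.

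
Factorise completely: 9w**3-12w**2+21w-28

(3w-4)(3w**2+7)

Group as (9w**3+21w) + (-12w**2-28) = 3w(3w**2+7) - 4(3w**2+7).
Both groups share the factor (3w**2+7).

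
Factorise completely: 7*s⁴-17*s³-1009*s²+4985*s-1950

By the rational root theorem, s = 10 is a root, so (s-10) divides it; the quotient is 7*s³+53*s²-479*s+195.
Then s = 3/7 is a root, giving the factor (7*s-3) and quotient s²+8*s-65.
The remaining quadratic factors as (s+13)(s-5).

(7*s-3)*(s+13)*(s-10)*(s-5)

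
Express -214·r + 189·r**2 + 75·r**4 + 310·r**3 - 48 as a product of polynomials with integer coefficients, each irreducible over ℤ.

(3·r - 2)·(5·r + 1)·(5·r + 8)·(r + 3)

Testing divisors of the constant over divisors of the leading coefficient, r = 2/3 is a root, giving the factor (3·r - 2) and quotient 25·r**3 + 120·r**2 + 143·r + 24.
Continuing, r = -8/5 is a root, so (5·r + 8) divides it; the quotient is 5·r**2 + 16·r + 3.
The remaining quadratic factors as (r + 3)(5·r + 1).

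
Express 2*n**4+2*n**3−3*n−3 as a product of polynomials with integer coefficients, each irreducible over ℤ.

Group as (2*n**4−3*n) + (2*n**3−3) = n*(2*n**3−3) + (2*n**3−3).
Both groups share the factor (2*n**3−3).

(n+1)*(2*n**3−3)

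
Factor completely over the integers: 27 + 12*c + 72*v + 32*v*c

Group as (32*v*c + 72*v) + (12*c + 27) = 8*v*(4*c + 9) + 3*(4*c + 9).
Both groups share the factor (4*c + 9).

(4*c + 9)*(8*v + 3)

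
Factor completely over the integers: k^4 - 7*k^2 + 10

(k^2 - 2)*(k^2 - 5)

Substitute u = k^2 to get a quadratic in u, then factor.
k^2 - 5 is irreducible over ℤ (5 is not a perfect square).
k^2 - 2 is irreducible over ℤ (2 is not a perfect square).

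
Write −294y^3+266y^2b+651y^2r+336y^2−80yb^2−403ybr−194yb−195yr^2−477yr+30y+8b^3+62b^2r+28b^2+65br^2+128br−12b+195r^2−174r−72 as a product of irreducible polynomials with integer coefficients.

−(7y−2b−13r−4)(14y−4b−5r+6)(3y−b−3)

Group: 14y(−21y^2+13yb+39yr+33y−2b^2−13br−10b−39r−12) + (−4b−5r+6)(−21y^2+13yb+39yr+33y−2b^2−13br−10b−39r−12); both groups contain (−21y^2+13yb+39yr+33y−2b^2−13br−10b−39r−12), so (14y−4b−5r+6) is a factor with cofactor −21y^2+13yb+39yr+33y−2b^2−13br−10b−39r−12.
The cofactor groups again: −21y^2+13yb+39yr+33y−2b^2−13br−10b−39r−12 = −3y(7y−2b−13r−4) + (b+3)(7y−2b−13r−4); both groups contain (7y−2b−13r−4), giving −(3y−b−3)(7y−2b−13r−4).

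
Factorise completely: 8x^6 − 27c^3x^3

Factor out x^3 first: what remains is −27c^3 + 8x^3.
Recognize a difference of cubes with the parts 2x and 3c.

−x^3(3c − 2x)(9c^2 + 6cx + 4x^2)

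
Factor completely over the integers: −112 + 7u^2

Pull out the common factor 7; u^2 − 16 is a difference of squares.

7(u + 4)(u − 4)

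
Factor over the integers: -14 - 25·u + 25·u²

(5·u + 2)·(5·u - 7)

Need a pair with product 25·(-14) = -350 and sum -25: that's 10 and -35.
Split the middle term: 25·u² + 10·u - 35·u - 14 = 5·u·(5·u + 2) - 7·(5·u + 2).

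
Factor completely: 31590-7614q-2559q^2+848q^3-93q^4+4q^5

(4q-13)(q+3)(q-9)(q^2-14q+90)

By the rational root theorem, q = 9 is a root, giving the factor (q-9) and quotient 4q^4-57q^3+335q^2+456q-3510.
Next, q = -3 is a root, giving the factor (q+3) and quotient 4q^3-69q^2+542q-1170.
Next, q = 13/4 is a root, so (4q-13) is a factor; dividing leaves q^2-14q+90.
The quadratic q^2-14q+90 has discriminant -164 < 0 and is irreducible over ℤ.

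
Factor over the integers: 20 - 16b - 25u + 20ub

Group as (20ub - 25u) + (-16b + 20) = 5u(4b - 5) - 4(4b - 5).
Both groups share the factor (4b - 5).

(4b - 5)(5u - 4)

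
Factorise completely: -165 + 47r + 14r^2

(2r + 11)(7r - 15)

Need a pair with product 14·(-165) = -2310 and sum 47: that's 77 and -30.
Split the middle term: 14r^2 + 77r - 30r - 165 = 7r(2r + 11) - 15(2r + 11).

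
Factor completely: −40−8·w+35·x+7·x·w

(7·x−8)·(w+5)

Group as (7·x·w+35·x) + (−8·w−40) = 7·x·(w+5) − 8·(w+5).
Both groups share the factor (w+5).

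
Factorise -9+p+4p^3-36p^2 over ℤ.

Group as (4p^3+p) + (-36p^2-9) = p(4p^2+1) - 9(4p^2+1).
Both groups share the factor (4p^2+1).

(p-9)(4p^2+1)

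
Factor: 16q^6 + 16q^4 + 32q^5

Every term has a factor of 16q^4; factoring it out leaves q^2 + 2q + 1.
Recognize a perfect-square trinomial with the parts 1 and q.

16q^4(q + 1)^2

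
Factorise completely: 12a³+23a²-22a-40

Testing divisors of the constant over divisors of the leading coefficient, a = -2 is a root, giving the factor (a+2) and quotient 12a²-a-20.
The remaining quadratic factors as (3a-4)(4a+5).

(3a-4)(4a+5)(a+2)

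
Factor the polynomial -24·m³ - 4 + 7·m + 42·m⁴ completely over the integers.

Group as (42·m⁴ + 7·m) + (-24·m³ - 4) = 7·m·(6·m³ + 1) - 4·(6·m³ + 1).
Both groups share the factor (6·m³ + 1).

(7·m - 4)·(6·m³ + 1)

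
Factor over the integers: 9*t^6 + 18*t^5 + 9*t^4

9*t^4*(t + 1)^2

Every term has a factor of 9*t^4; factoring it out leaves t^2 + 2*t + 1.
Recognize a perfect-square trinomial with the parts t and 1.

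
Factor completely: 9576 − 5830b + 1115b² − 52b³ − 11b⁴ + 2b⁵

By the rational root theorem, b = −9 is a root, giving the factor (b + 9) and quotient 2b⁴ − 29b³ + 209b² − 766b + 1064.
Continuing, b = 7/2 is a root, so (2b − 7) divides it; the quotient is b³ − 11b² + 66b − 152.
Continuing, b = 4 is a root, so (b − 4) is a factor; dividing leaves b² − 7b + 38.
The quadratic b² − 7b + 38 has discriminant −103 < 0 and is irreducible over ℤ.

(2b − 7)(b + 9)(b − 4)(b² − 7b + 38)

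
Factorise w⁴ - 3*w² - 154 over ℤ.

Substitute u = w² to get a quadratic in u, then factor.
w² - 14 is irreducible over ℤ (14 is not a perfect square).
w² + 11 is irreducible over ℤ (always positive, so no real roots).

(w² + 11)*(w² - 14)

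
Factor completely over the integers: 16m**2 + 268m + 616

Pull out the common factor 4, then factor the remaining trinomial.

4(4m + 11)(m + 14)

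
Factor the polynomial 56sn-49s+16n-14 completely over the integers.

(7s+2)(8n-7)

Group as (56sn-49s) + (16n-14) = 7s(8n-7) + 2(8n-7).
Both groups share the factor (8n-7).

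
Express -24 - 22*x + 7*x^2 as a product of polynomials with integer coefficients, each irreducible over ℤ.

Need a pair with product 7·(-24) = -168 and sum -22: that's -28 and 6.
Split the middle term: 7*x^2 - 28*x + 6*x - 24 = 7*x*(x - 4) + 6*(x - 4).

(7*x + 6)*(x - 4)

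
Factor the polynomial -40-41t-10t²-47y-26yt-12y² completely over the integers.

Group: -3y(4y+2t+5) + (-5t-8)(4y+2t+5); both groups contain (4y+2t+5).

-(4y+2t+5)(3y+5t+8)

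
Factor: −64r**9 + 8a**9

Factor out 8 first: what remains is a**9 − 8r**9.
Recognize a difference of cubes with the parts a**3 and 2r**3.

8(a**3 − 2r**3)(a**6 + 2a**3r**3 + 4r**6)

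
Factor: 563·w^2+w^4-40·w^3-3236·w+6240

Trying the rational-root candidates, w = 8 is a root, giving the factor (w-8) and quotient w^3-32·w^2+307·w-780.
Then w = 4 is a root, so (w-4) divides it; the quotient is w^2-28·w+195.
The remaining quadratic factors as (w-15)(w-13).

(w-13)·(w-15)·(w-4)·(w-8)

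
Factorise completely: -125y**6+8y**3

-y**3(5y-2)(25y**2+10y+4)

Pull out the common factor y**3, leaving -125y**3+8.
Recognize a difference of cubes with the parts 2 and 5y.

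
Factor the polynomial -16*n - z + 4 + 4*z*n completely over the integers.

(4*n - 1)*(z - 4)

Group as (4*z*n - z) + (-16*n + 4) = z*(4*n - 1) - 4*(4*n - 1).
Both groups share the factor (4*n - 1).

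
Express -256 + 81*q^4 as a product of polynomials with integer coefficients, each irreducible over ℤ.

(3*q + 4)*(3*q - 4)*(9*q^2 + 16)

Difference of squares twice: with A = 3*q and B = 4, A⁴ − B⁴ = (A² − B²)(A² + B²), and A² − B² factors again.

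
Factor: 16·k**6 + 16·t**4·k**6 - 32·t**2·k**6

16·k**6·(t + 1)**2·(t - 1)**2

Every term has a factor of 16·k**6; factoring it out leaves t**4 - 2·t**2 + 1.
Recognize a perfect-square trinomial with the parts 1 and t**2.
-t**2 + 1 is again a difference of squares: (-t + 1)·(t + 1).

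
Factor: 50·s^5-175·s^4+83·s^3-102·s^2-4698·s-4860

(2·s-9)·(5·s+6)·(5·s+9)·(s^2-2·s+10)

By the rational root theorem, s = 9/2 is a root, so (2·s-9) divides it; the quotient is 25·s^4+25·s^3+154·s^2+642·s+540.
Then s = -6/5 is a root, giving the factor (5·s+6) and quotient 5·s^3-s^2+32·s+90.
Continuing, s = -9/5 is a root, so (5·s+9) divides it; the quotient is s^2-2·s+10.
The quadratic s^2-2·s+10 has discriminant -36 < 0 and is irreducible over ℤ.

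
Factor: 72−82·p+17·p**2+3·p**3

Testing divisors of the constant over divisors of the leading coefficient, p = 2 is a root, so (p−2) is a factor; dividing leaves 3·p**2+23·p−36.
The remaining quadratic factors as (3·p−4)(p+9).

(3·p−4)·(p+9)·(p−2)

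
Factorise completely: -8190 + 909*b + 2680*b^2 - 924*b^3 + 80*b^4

(2*b + 3)*(2*b - 13)*(4*b - 15)*(5*b - 14)

Testing divisors of the constant over divisors of the leading coefficient, b = 14/5 is a root, so (5*b - 14) is a factor; dividing leaves 16*b^3 - 140*b^2 + 144*b + 585.
Continuing, b = -3/2 is a root, so (2*b + 3) is a factor; dividing leaves 8*b^2 - 82*b + 195.
The remaining quadratic factors as (4*b - 15)(2*b - 13).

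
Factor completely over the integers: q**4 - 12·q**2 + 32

(q + 2)·(q - 2)·(q**2 - 8)

Substitute u = q**2 to get a quadratic in u, then factor.
q**2 - 8 is irreducible over ℤ (8 is not a perfect square).
q**2 - 4 is a difference of squares.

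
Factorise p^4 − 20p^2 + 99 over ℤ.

(p + 3)(p − 3)(p^2 − 11)

Substitute u = p^2 to get a quadratic in u, then factor.
p^2 − 11 is irreducible over ℤ (11 is not a perfect square).
p^2 − 9 is a difference of squares.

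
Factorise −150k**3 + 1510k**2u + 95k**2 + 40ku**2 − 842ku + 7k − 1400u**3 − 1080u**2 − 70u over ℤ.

Group: k(−150k**2 + 10ku + 95k + 140u**2 + 108u + 7) − 10u(−150k**2 + 10ku + 95k + 140u**2 + 108u + 7); both groups contain (−150k**2 + 10ku + 95k + 140u**2 + 108u + 7), so (k − 10u) is a factor with cofactor −150k**2 + 10ku + 95k + 140u**2 + 108u + 7.
The cofactor groups again: −150k**2 + 10ku + 95k + 140u**2 + 108u + 7 = −15k(10k − 10u − 7) + (−14u − 1)(10k − 10u − 7); both groups contain (10k − 10u − 7), giving −(15k + 14u + 1)(10k − 10u − 7).

−(10k − 10u − 7)(15k + 14u + 1)(k − 10u)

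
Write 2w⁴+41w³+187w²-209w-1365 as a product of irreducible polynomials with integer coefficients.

(2w-5)(w+13)(w+3)(w+7)

Testing divisors of the constant over divisors of the leading coefficient, w = -13 is a root, so (w+13) is a factor; dividing leaves 2w³+15w²-8w-105.
Continuing, w = -3 is a root, giving the factor (w+3) and quotient 2w²+9w-35.
The remaining quadratic factors as (2w-5)(w+7).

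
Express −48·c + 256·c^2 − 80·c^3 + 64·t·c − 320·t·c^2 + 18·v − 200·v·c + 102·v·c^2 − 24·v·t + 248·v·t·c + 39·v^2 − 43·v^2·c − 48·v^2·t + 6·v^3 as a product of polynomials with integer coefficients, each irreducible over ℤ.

(v − 8·t − 2·c + 6)·(2·v − 5·c + 1)·(3·v − 8·c)

Group: 3·v·(2·v^2 − 16·v·t − 9·v·c + 13·v + 40·t·c − 8·t + 10·c^2 − 32·c + 6) − 8·c·(2·v^2 − 16·v·t − 9·v·c + 13·v + 40·t·c − 8·t + 10·c^2 − 32·c + 6); both groups contain (2·v^2 − 16·v·t − 9·v·c + 13·v + 40·t·c − 8·t + 10·c^2 − 32·c + 6), so (3·v − 8·c) is a factor with cofactor 2·v^2 − 16·v·t − 9·v·c + 13·v + 40·t·c − 8·t + 10·c^2 − 32·c + 6.
The cofactor groups again: 2·v^2 − 16·v·t − 9·v·c + 13·v + 40·t·c − 8·t + 10·c^2 − 32·c + 6 = 2·v·(v − 8·t − 2·c + 6) + (−5·c + 1)·(v − 8·t − 2·c + 6); both groups contain (v − 8·t − 2·c + 6), giving (2·v − 5·c + 1)·(v − 8·t − 2·c + 6).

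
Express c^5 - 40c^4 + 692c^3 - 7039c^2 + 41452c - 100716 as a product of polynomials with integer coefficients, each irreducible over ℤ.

(c - 11)(c - 14)(c - 6)(c^2 - 9c + 109)

Testing divisors of the constant over divisors of the leading coefficient, c = 11 is a root, so (c - 11) is a factor; dividing leaves c^4 - 29c^3 + 373c^2 - 2936c + 9156.
Next, c = 6 is a root, giving the factor (c - 6) and quotient c^3 - 23c^2 + 235c - 1526.
Next, c = 14 is a root, giving the factor (c - 14) and quotient c^2 - 9c + 109.
The quadratic c^2 - 9c + 109 has discriminant -355 < 0 and is irreducible over ℤ.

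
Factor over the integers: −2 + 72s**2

Every term has a factor of 2. Then 36s**2 − 1 = (6s)² − (1)².

2(6s + 1)(6s − 1)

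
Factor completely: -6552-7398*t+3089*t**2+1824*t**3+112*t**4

(4*t+13)*(4*t+3)*(7*t-12)*(t+14)

Trying the rational-root candidates, t = -14 is a root, giving the factor (t+14) and quotient 112*t**3+256*t**2-495*t-468.
Continuing, t = 12/7 is a root, so (7*t-12) is a factor; dividing leaves 16*t**2+64*t+39.
The remaining quadratic factors as (4*t+3)(4*t+13).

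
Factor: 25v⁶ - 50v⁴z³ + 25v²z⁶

Factor out 25v² first: what remains is v⁴ - 2v²z³ + z⁶.
Recognize a perfect-square trinomial with the parts z³ and v².

25v²(v² - z³)²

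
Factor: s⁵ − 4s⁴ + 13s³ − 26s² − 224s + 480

(s + 3)(s − 2)(s − 4)(s² − s + 20)

Testing divisors of the constant over divisors of the leading coefficient, s = −3 is a root, giving the factor (s + 3) and quotient s⁴ − 7s³ + 34s² − 128s + 160.
Next, s = 2 is a root, so (s − 2) divides it; the quotient is s³ − 5s² + 24s − 80.
Continuing, s = 4 is a root, so (s − 4) divides it; the quotient is s² − s + 20.
The quadratic s² − s + 20 has discriminant −79 < 0 and is irreducible over ℤ.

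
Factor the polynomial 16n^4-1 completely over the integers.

Difference of squares twice: with A = 2n and B = 1, A⁴ − B⁴ = (A² − B²)(A² + B²), and A² − B² factors again.

(2n+1)(2n-1)(4n^2+1)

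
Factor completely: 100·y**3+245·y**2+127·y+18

By the rational root theorem, y = -2/5 is a root, so (5·y+2) is a factor; dividing leaves 20·y**2+41·y+9.
The remaining quadratic factors as (4·y+1)(5·y+9).

(4·y+1)·(5·y+2)·(5·y+9)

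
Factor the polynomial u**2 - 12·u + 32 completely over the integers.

Two integers with product 32 and sum -12 are -8 and -4.

(u - 4)·(u - 8)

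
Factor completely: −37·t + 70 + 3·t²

Need a pair with product 3·70 = 210 and sum −37: that's −30 and −7.
Split the middle term: 3·t² − 30·t − 7·t + 70 = 3·t·(t − 10) − 7·(t − 10).

(3·t − 7)·(t − 10)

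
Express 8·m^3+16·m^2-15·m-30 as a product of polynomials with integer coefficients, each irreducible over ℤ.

(m+2)·(8·m^2-15)

Group as (8·m^3-15·m) + (16·m^2-30) = m·(8·m^2-15) + 2·(8·m^2-15).
Both groups share the factor (8·m^2-15).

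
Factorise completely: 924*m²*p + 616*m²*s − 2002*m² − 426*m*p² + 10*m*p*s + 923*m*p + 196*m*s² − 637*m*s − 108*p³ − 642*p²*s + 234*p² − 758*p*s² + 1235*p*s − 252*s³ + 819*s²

Group: 14*m*(66*m*p + 44*m*s − 143*m + 12*p² + 62*p*s − 26*p + 36*s² − 117*s) + (−9*p − 7*s)*(66*m*p + 44*m*s − 143*m + 12*p² + 62*p*s − 26*p + 36*s² − 117*s); both groups contain (66*m*p + 44*m*s − 143*m + 12*p² + 62*p*s − 26*p + 36*s² − 117*s), so (14*m − 9*p − 7*s) is a factor with cofactor 66*m*p + 44*m*s − 143*m + 12*p² + 62*p*s − 26*p + 36*s² − 117*s.
The cofactor groups again: 66*m*p + 44*m*s − 143*m + 12*p² + 62*p*s − 26*p + 36*s² − 117*s = 6*p*(11*m + 2*p + 9*s) + (4*s − 13)*(11*m + 2*p + 9*s); both groups contain (11*m + 2*p + 9*s), giving (6*p + 4*s − 13)*(11*m + 2*p + 9*s).

(11*m + 2*p + 9*s)*(14*m − 9*p − 7*s)*(6*p + 4*s − 13)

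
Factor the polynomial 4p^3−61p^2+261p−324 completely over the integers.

(4p−9)(p−4)(p−9)

By the rational root theorem, p = 4 is a root, giving the factor (p−4) and quotient 4p^2−45p+81.
The remaining quadratic factors as (p−9)(4p−9).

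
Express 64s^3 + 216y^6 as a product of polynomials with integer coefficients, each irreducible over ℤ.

Factor out 8 first: what remains is 8s^3 + 27y^6.
Recognize a sum of cubes with the parts 3y^2 and 2s.

8(2s + 3y^2)(4s^2 − 6sy^2 + 9y^4)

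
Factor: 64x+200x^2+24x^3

8x(3x+1)(x+8)

Pull out the common factor 8x, then factor the remaining trinomial.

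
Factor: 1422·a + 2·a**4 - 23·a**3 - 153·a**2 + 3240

(2·a + 15)·(a + 2)·(a - 12)·(a - 9)

Among the possible rational roots, a = -2 is a root, so (a + 2) is a factor; dividing leaves 2·a**3 - 27·a**2 - 99·a + 1620.
Next, a = -15/2 is a root, giving the factor (2·a + 15) and quotient a**2 - 21·a + 108.
The remaining quadratic factors as (a - 12)(a - 9).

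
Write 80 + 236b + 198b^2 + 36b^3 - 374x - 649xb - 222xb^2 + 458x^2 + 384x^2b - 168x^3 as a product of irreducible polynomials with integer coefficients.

-(7x - 2b - 8)(6x - 3b - 2)(4x - 6b - 5)

Group: 6x(-28x^2 + 50xb + 67x - 12b^2 - 58b - 40) + (-3b - 2)(-28x^2 + 50xb + 67x - 12b^2 - 58b - 40); both groups contain (-28x^2 + 50xb + 67x - 12b^2 - 58b - 40), so (6x - 3b - 2) is a factor with cofactor -28x^2 + 50xb + 67x - 12b^2 - 58b - 40.
The cofactor groups again: -28x^2 + 50xb + 67x - 12b^2 - 58b - 40 = -7x(4x - 6b - 5) + (2b + 8)(4x - 6b - 5); both groups contain (4x - 6b - 5), giving -(7x - 2b - 8)(4x - 6b - 5).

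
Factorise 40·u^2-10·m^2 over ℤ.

10·(2·u-m)·(2·u+m)

Every term has a factor of 10. Then 4·u^2-m^2 = (2·u)² − (m)².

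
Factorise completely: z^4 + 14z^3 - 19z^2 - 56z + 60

By the rational root theorem, z = 2 is a root, so (z - 2) is a factor; dividing leaves z^3 + 16z^2 + 13z - 30.
Then z = -15 is a root, so (z + 15) is a factor; dividing leaves z^2 + z - 2.
The remaining quadratic factors as (z + 2)(z - 1).

(z + 15)(z + 2)(z - 1)(z - 2)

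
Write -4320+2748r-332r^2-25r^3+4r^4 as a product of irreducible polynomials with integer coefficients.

Testing divisors of the constant over divisors of the leading coefficient, r = 8 is a root, giving the factor (r-8) and quotient 4r^3+7r^2-276r+540.
Then r = -10 is a root, so (r+10) is a factor; dividing leaves 4r^2-33r+54.
The remaining quadratic factors as (4r-9)(r-6).

(4r-9)(r+10)(r-6)(r-8)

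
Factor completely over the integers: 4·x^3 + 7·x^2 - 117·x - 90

(4·x + 3)·(x + 6)·(x - 5)

Trying the rational-root candidates, x = 5 is a root, giving the factor (x - 5) and quotient 4·x^2 + 27·x + 18.
The remaining quadratic factors as (x + 6)(4·x + 3).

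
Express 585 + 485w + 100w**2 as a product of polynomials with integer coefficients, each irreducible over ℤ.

Pull out the common factor 5, then factor the remaining trinomial.

5(4w + 9)(5w + 13)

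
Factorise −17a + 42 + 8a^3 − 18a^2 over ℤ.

(2a + 3)(4a − 7)(a − 2)

Trying the rational-root candidates, a = 7/4 is a root, giving the factor (4a − 7) and quotient 2a^2 − a − 6.
The remaining quadratic factors as (2a + 3)(a − 2).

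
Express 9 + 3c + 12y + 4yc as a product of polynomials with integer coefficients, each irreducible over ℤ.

Group as (4yc + 12y) + (3c + 9) = 4y(c + 3) + 3(c + 3).
Both groups share the factor (c + 3).

(4y + 3)(c + 3)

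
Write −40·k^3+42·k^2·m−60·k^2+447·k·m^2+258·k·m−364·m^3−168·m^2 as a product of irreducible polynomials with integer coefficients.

Group: 2·k·(−20·k^2−49·k·m−30·k+52·m^2+24·m) − 7·m·(−20·k^2−49·k·m−30·k+52·m^2+24·m); both groups contain (−20·k^2−49·k·m−30·k+52·m^2+24·m), so (2·k−7·m) is a factor with cofactor −20·k^2−49·k·m−30·k+52·m^2+24·m.
The cofactor groups again: −20·k^2−49·k·m−30·k+52·m^2+24·m = −4·k·(5·k−4·m) + (−13·m−6)·(5·k−4·m); both groups contain (5·k−4·m), giving −(4·k+13·m+6)·(5·k−4·m).

−(2·k−7·m)·(4·k+13·m+6)·(5·k−4·m)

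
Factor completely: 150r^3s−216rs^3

6rs(5r+6s)(5r−6s)

Every term has a factor of 6rs. Then 25r^2−36s^2 = (5r)² − (6s)².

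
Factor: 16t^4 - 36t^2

4t^2(2t + 3)(2t - 3)

Factor out 4t^2, leaving 4t^2 - 9, which is a difference of two squares.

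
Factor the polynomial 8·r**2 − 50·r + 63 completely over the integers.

Need a pair with product 8·63 = 504 and sum −50: that's −14 and −36.
Split the middle term: 8·r**2 − 14·r − 36·r + 63 = 2·r·(4·r − 7) − 9·(4·r − 7).

(2·r − 9)·(4·r − 7)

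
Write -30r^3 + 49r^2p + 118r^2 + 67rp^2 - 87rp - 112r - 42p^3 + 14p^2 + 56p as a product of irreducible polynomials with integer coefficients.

Group: 5r(-6r^2 + 17rp + 14r - 7p^2 - 7p) + (6p - 8)(-6r^2 + 17rp + 14r - 7p^2 - 7p); both groups contain (-6r^2 + 17rp + 14r - 7p^2 - 7p), so (5r + 6p - 8) is a factor with cofactor -6r^2 + 17rp + 14r - 7p^2 - 7p.
The cofactor groups again: -6r^2 + 17rp + 14r - 7p^2 - 7p = -2r(3r - 7p - 7) + p(3r - 7p - 7); both groups contain (3r - 7p - 7), giving -(2r - p)(3r - 7p - 7).

-(3r - 7p - 7)(2r - p)(5r + 6p - 8)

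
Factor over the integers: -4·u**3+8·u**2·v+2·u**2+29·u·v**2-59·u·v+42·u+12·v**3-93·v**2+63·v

-(2·u+3·v)·(2·u+v-7)·(u-4·v+3)

Group: u·(-4·u**2-8·u·v+14·u-3·v**2+21·v) + (-4·v+3)·(-4·u**2-8·u·v+14·u-3·v**2+21·v); both groups contain (-4·u**2-8·u·v+14·u-3·v**2+21·v), so (u-4·v+3) is a factor with cofactor -4·u**2-8·u·v+14·u-3·v**2+21·v.
The cofactor groups again: -4·u**2-8·u·v+14·u-3·v**2+21·v = -2·u·(2·u+3·v) + (-v+7)·(2·u+3·v); both groups contain (2·u+3·v), giving -(2·u+v-7)·(2·u+3·v).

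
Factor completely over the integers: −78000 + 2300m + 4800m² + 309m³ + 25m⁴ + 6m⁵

By the rational root theorem, m = 10/3 is a root, so (3m − 10) divides it; the quotient is 2m⁴ + 15m³ + 153m² + 2110m + 7800.
Then m = −13/2 is a root, so (2m + 13) divides it; the quotient is m³ + m² + 70m + 600.
Next, m = −6 is a root, giving the factor (m + 6) and quotient m² − 5m + 100.
The quadratic m² − 5m + 100 has discriminant −375 < 0 and is irreducible over ℤ.

(2m + 13)(3m − 10)(m + 6)(m² − 5m + 100)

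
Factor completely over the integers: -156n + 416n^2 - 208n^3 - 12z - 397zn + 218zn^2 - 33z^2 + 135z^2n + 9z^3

Group: 3z(3z^2 + 37zn + z - 26n^2 + 13n) + (8n - 12)(3z^2 + 37zn + z - 26n^2 + 13n); both groups contain (3z^2 + 37zn + z - 26n^2 + 13n), so (3z + 8n - 12) is a factor with cofactor 3z^2 + 37zn + z - 26n^2 + 13n.
The cofactor groups again: 3z^2 + 37zn + z - 26n^2 + 13n = 3z(z + 13n) + (-2n + 1)(z + 13n); both groups contain (z + 13n), giving (3z - 2n + 1)(z + 13n).

(3z - 2n + 1)(z + 13n)(3z + 8n - 12)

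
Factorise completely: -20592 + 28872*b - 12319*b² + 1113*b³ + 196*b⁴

Among the possible rational roots, b = 11/4 is a root, giving the factor (4*b - 11) and quotient 49*b³ + 413*b² - 1944*b + 1872.
Next, b = -12 is a root, so (b + 12) divides it; the quotient is 49*b² - 175*b + 156.
The remaining quadratic factors as (7*b - 13)(7*b - 12).

(4*b - 11)*(7*b - 12)*(7*b - 13)*(b + 12)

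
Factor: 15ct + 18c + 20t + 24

Group as (15ct + 18c) + (20t + 24) = 3c(5t + 6) + 4(5t + 6).
Both groups share the factor (5t + 6).

(3c + 4)(5t + 6)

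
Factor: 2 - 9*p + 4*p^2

(4*p - 1)*(p - 2)

Need a pair with product 4·2 = 8 and sum -9: that's -1 and -8.
Split the middle term: 4*p^2 - p - 8*p + 2 = p*(4*p - 1) - 2*(4*p - 1).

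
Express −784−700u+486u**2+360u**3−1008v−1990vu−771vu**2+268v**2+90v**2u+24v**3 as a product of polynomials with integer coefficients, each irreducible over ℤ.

Group: 4v(6v**2+45vu+88v−24u**2−10u+56) + (−15u−14)(6v**2+45vu+88v−24u**2−10u+56); both groups contain (6v**2+45vu+88v−24u**2−10u+56), so (4v−15u−14) is a factor with cofactor 6v**2+45vu+88v−24u**2−10u+56.
The cofactor groups again: 6v**2+45vu+88v−24u**2−10u+56 = v(6v−3u+4) + (8u+14)(6v−3u+4); both groups contain (6v−3u+4), giving (v+8u+14)(6v−3u+4).

(4v−15u−14)(6v−3u+4)(v+8u+14)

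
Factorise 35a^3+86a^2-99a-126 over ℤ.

Trying the rational-root candidates, a = 7/5 is a root, so (5a-7) is a factor; dividing leaves 7a^2+27a+18.
The remaining quadratic factors as (a+3)(7a+6).

(5a-7)(7a+6)(a+3)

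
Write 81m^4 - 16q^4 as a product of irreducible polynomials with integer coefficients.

Write as (9m^2)² − (4q^2)², then factor 9m^2 - 4q^2 once more.

(3m + 2q)(3m - 2q)(9m^2 + 4q^2)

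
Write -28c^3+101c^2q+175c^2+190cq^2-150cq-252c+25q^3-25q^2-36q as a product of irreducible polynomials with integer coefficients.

-(4c+5q-9)(7c+q)(c-5q-4)

Group: c(-28c^2-39cq+63c-5q^2+9q) + (-5q-4)(-28c^2-39cq+63c-5q^2+9q); both groups contain (-28c^2-39cq+63c-5q^2+9q), so (c-5q-4) is a factor with cofactor -28c^2-39cq+63c-5q^2+9q.
The cofactor groups again: -28c^2-39cq+63c-5q^2+9q = -4c(7c+q) + (-5q+9)(7c+q); both groups contain (7c+q), giving -(4c+5q-9)(7c+q).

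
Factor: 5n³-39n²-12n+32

(5n-4)(n+1)(n-8)

By the rational root theorem, n = 8 is a root, so (n-8) is a factor; dividing leaves 5n²+n-4.
The remaining quadratic factors as (5n-4)(n+1).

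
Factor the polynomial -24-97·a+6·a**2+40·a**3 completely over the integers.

(2·a+3)·(4·a+1)·(5·a-8)

Testing divisors of the constant over divisors of the leading coefficient, a = 8/5 is a root, so (5·a-8) is a factor; dividing leaves 8·a**2+14·a+3.
The remaining quadratic factors as (4·a+1)(2·a+3).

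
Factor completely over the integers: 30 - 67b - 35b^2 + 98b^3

Trying the rational-root candidates, b = 1/2 is a root, so (2b - 1) divides it; the quotient is 49b^2 + 7b - 30.
The remaining quadratic factors as (7b + 6)(7b - 5).

(2b - 1)(7b + 6)(7b - 5)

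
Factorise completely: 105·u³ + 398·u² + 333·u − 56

Testing divisors of the constant over divisors of the leading coefficient, u = −8/5 is a root, giving the factor (5·u + 8) and quotient 21·u² + 46·u − 7.
The remaining quadratic factors as (3·u + 7)(7·u − 1).

(3·u + 7)·(5·u + 8)·(7·u − 1)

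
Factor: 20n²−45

Every term has a factor of 5. Then 4n²−9 = (2n)² − (3)².

5(2n+3)(2n−3)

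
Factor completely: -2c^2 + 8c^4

Factor out 2c^2, leaving 4c^2 - 1, which is a difference of two squares.

2c^2(2c + 1)(2c - 1)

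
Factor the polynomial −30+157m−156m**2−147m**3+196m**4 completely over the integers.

Among the possible rational roots, m = 3/4 is a root, so (4m−3) divides it; the quotient is 49m**3−39m+10.
Next, m = −1 is a root, so (m+1) is a factor; dividing leaves 49m**2−49m+10.
The remaining quadratic factors as (7m−2)(7m−5).

(4m−3)(7m−2)(7m−5)(m+1)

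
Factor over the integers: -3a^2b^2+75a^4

3a^2(5a+b)(5a-b)

Factor out 3a^2, leaving 25a^2-b^2, which is a difference of two squares.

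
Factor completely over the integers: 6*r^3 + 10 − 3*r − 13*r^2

(6*r + 5)*(r − 1)*(r − 2)

Trying the rational-root candidates, r = −5/6 is a root, so (6*r + 5) divides it; the quotient is r^2 − 3*r + 2.
The remaining quadratic factors as (r − 1)(r − 2).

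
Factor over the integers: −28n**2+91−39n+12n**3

(3n−7)(4n**2−13)

Group as (12n**3−39n) + (−28n**2+91) = 3n(4n**2−13) − 7(4n**2−13).
Both groups share the factor (4n**2−13).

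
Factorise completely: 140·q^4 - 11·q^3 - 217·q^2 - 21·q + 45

Testing divisors of the constant over divisors of the leading coefficient, q = 3/7 is a root, giving the factor (7·q - 3) and quotient 20·q^3 + 7·q^2 - 28·q - 15.
Next, q = -1 is a root, giving the factor (q + 1) and quotient 20·q^2 - 13·q - 15.
The remaining quadratic factors as (5·q + 3)(4·q - 5).

(4·q - 5)·(5·q + 3)·(7·q - 3)·(q + 1)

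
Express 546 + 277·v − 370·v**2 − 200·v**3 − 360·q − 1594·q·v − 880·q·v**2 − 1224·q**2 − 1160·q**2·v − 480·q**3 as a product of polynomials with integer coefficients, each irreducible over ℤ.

−(10·q + 10·v + 13)·(12·q + 5·v − 6)·(4·q + 4·v + 7)

Group: 4·q·(−120·q**2 − 170·q·v − 96·q − 50·v**2 − 5·v + 78) + (4·v + 7)·(−120·q**2 − 170·q·v − 96·q − 50·v**2 − 5·v + 78); both groups contain (−120·q**2 − 170·q·v − 96·q − 50·v**2 − 5·v + 78), so (4·q + 4·v + 7) is a factor with cofactor −120·q**2 − 170·q·v − 96·q − 50·v**2 − 5·v + 78.
The cofactor groups again: −120·q**2 − 170·q·v − 96·q − 50·v**2 − 5·v + 78 = −12·q·(10·q + 10·v + 13) + (−5·v + 6)·(10·q + 10·v + 13); both groups contain (10·q + 10·v + 13), giving −(12·q + 5·v − 6)·(10·q + 10·v + 13).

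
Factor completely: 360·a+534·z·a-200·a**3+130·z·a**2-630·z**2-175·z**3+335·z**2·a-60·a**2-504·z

-(5·z-10·a+12)·(7·z-5·a)·(5·z+4·a+6)

Group: 7·z·(-25·z**2+30·z·a-90·z+40·a**2+12·a-72) - 5·a·(-25·z**2+30·z·a-90·z+40·a**2+12·a-72); both groups contain (-25·z**2+30·z·a-90·z+40·a**2+12·a-72), so (7·z-5·a) is a factor with cofactor -25·z**2+30·z·a-90·z+40·a**2+12·a-72.
The cofactor groups again: -25·z**2+30·z·a-90·z+40·a**2+12·a-72 = -5·z·(5·z-10·a+12) + (-4·a-6)·(5·z-10·a+12); both groups contain (5·z-10·a+12), giving -(5·z+4·a+6)·(5·z-10·a+12).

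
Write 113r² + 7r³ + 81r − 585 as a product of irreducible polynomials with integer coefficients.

By the rational root theorem, r = −15 is a root, so (r + 15) divides it; the quotient is 7r² + 8r − 39.
The remaining quadratic factors as (r + 3)(7r − 13).

(7r − 13)(r + 15)(r + 3)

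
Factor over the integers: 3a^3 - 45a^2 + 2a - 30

(a - 15)(3a^2 + 2)

Group as (3a^3 + 2a) + (-45a^2 - 30) = a(3a^2 + 2) - 15(3a^2 + 2).
Both groups share the factor (3a^2 + 2).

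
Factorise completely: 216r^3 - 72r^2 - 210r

6r(6r + 5)(6r - 7)

Pull out the common factor 6r, then factor the remaining trinomial.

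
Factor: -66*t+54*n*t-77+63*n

Group as (54*n*t+63*n) + (-66*t-77) = 9*n*(6*t+7) - 11*(6*t+7).
Both groups share the factor (6*t+7).

(6*t+7)*(9*n-11)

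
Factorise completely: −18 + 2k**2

2(k + 3)(k − 3)

Factor out 2, leaving k**2 − 9, which is a difference of two squares.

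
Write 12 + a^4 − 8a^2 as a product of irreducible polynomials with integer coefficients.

(a^2 − 2)(a^2 − 6)

Substitute u = a^2 to get a quadratic in u, then factor.
a^2 − 2 is irreducible over ℤ (2 is not a perfect square).
a^2 − 6 is irreducible over ℤ (6 is not a perfect square).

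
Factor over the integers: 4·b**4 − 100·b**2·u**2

4·b**2·(b + 5·u)·(b − 5·u)

Factor out 4·b**2, leaving b**2 − 25·u**2, which is a difference of two squares.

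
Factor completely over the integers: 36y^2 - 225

9(2y + 5)(2y - 5)

Pull out the common factor 9; 4y^2 - 25 is a difference of squares.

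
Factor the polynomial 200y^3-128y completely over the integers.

Factor out 8y, leaving 25y^2-16, which is a difference of two squares.

8y(5y+4)(5y-4)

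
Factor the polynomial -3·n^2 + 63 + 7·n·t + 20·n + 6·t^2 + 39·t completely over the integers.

Group: -3·n·(n - 3·t - 9) + (-2·t - 7)·(n - 3·t - 9); both groups contain (n - 3·t - 9).

-(3·n + 2·t + 7)·(n - 3·t - 9)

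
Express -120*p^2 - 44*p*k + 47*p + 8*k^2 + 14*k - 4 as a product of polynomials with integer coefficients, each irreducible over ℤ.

-(15*p - 2*k - 4)*(8*p + 4*k - 1)

Group: -8*p*(15*p - 2*k - 4) + (-4*k + 1)*(15*p - 2*k - 4); both groups contain (15*p - 2*k - 4).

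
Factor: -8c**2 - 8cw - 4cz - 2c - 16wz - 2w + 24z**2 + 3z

Group: -2c(4c + 8z + 1) + (-2w + 3z)(4c + 8z + 1); both groups contain (4c + 8z + 1).

-(2c + 2w - 3z)(4c + 8z + 1)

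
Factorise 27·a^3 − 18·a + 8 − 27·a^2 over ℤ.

Trying the rational-root candidates, a = 4/3 is a root, so (3·a − 4) divides it; the quotient is 9·a^2 + 3·a − 2.
The remaining quadratic factors as (3·a + 2)(3·a − 1).

(3·a + 2)·(3·a − 1)·(3·a − 4)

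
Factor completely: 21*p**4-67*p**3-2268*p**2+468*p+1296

(3*p+2)*(7*p-6)*(p+9)*(p-12)

Testing divisors of the constant over divisors of the leading coefficient, p = -2/3 is a root, so (3*p+2) divides it; the quotient is 7*p**3-27*p**2-738*p+648.
Continuing, p = 6/7 is a root, so (7*p-6) is a factor; dividing leaves p**2-3*p-108.
The remaining quadratic factors as (p-12)(p+9).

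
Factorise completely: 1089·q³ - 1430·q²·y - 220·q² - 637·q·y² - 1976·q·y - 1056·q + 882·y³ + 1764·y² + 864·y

Group: 9·q·(121·q² - 253·q·y - 132·q + 126·y² + 108·y) + (7·y + 8)·(121·q² - 253·q·y - 132·q + 126·y² + 108·y); both groups contain (121·q² - 253·q·y - 132·q + 126·y² + 108·y), so (9·q + 7·y + 8) is a factor with cofactor 121·q² - 253·q·y - 132·q + 126·y² + 108·y.
The cofactor groups again: 121·q² - 253·q·y - 132·q + 126·y² + 108·y = 11·q·(11·q - 14·y - 12) - 9·y·(11·q - 14·y - 12); both groups contain (11·q - 14·y - 12), giving (11·q - 9·y)·(11·q - 14·y - 12).

(11·q - 14·y - 12)·(11·q - 9·y)·(9·q + 7·y + 8)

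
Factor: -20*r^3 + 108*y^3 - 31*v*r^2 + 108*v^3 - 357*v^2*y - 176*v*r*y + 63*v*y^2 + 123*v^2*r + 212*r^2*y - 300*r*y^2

(9*v - 4*r + 4*y)*(4*v + 5*r - 3*y)*(3*v + r - 9*y)

Group: 9*v*(12*v^2 + 19*v*r - 45*v*y + 5*r^2 - 48*r*y + 27*y^2) + (-4*r + 4*y)*(12*v^2 + 19*v*r - 45*v*y + 5*r^2 - 48*r*y + 27*y^2); both groups contain (12*v^2 + 19*v*r - 45*v*y + 5*r^2 - 48*r*y + 27*y^2), so (9*v - 4*r + 4*y) is a factor with cofactor 12*v^2 + 19*v*r - 45*v*y + 5*r^2 - 48*r*y + 27*y^2.
The cofactor groups again: 12*v^2 + 19*v*r - 45*v*y + 5*r^2 - 48*r*y + 27*y^2 = 4*v*(3*v + r - 9*y) + (5*r - 3*y)*(3*v + r - 9*y); both groups contain (3*v + r - 9*y), giving (4*v + 5*r - 3*y)*(3*v + r - 9*y).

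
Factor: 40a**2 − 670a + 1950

Pull out the common factor 10, then factor the remaining trinomial.

10(4a − 15)(a − 13)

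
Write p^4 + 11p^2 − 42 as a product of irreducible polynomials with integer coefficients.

(p^2 + 14)(p^2 − 3)

Substitute u = p^2 to get a quadratic in u, then factor.
p^2 − 3 is irreducible over ℤ (3 is not a perfect square).
p^2 + 14 is irreducible over ℤ (always positive, so no real roots).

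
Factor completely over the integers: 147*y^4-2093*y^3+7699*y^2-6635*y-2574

Testing divisors of the constant over divisors of the leading coefficient, y = 11/3 is a root, so (3*y-11) is a factor; dividing leaves 49*y^3-518*y^2+667*y+234.
Then y = 13/7 is a root, so (7*y-13) divides it; the quotient is 7*y^2-61*y-18.
The remaining quadratic factors as (y-9)(7*y+2).

(3*y-11)*(7*y+2)*(7*y-13)*(y-9)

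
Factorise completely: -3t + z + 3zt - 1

(3t + 1)(z - 1)

Group as (3zt + z) + (-3t - 1) = z(3t + 1) - (3t + 1).
Both groups share the factor (3t + 1).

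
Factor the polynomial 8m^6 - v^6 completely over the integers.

Recognize a difference of cubes with the parts 2m^2 and v^2.

(2m^2 - v^2)(4m^4 + 2m^2v^2 + v^4)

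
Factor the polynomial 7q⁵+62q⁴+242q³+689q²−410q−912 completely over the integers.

Trying the rational-root candidates, q = 8/7 is a root, so (7q−8) is a factor; dividing leaves q⁴+10q³+46q²+151q+114.
Next, q = −6 is a root, so (q+6) divides it; the quotient is q³+4q²+22q+19.
Next, q = −1 is a root, so (q+1) divides it; the quotient is q²+3q+19.
The quadratic q²+3q+19 has discriminant −67 < 0 and is irreducible over ℤ.

(7q−8)(q+1)(q+6)(q²+3q+19)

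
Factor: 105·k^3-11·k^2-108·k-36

Trying the rational-root candidates, k = 6/5 is a root, so (5·k-6) is a factor; dividing leaves 21·k^2+23·k+6.
The remaining quadratic factors as (3·k+2)(7·k+3).

(3·k+2)·(5·k-6)·(7·k+3)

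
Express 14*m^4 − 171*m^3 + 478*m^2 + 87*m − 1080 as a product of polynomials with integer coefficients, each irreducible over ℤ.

By the rational root theorem, m = 8 is a root, so (m − 8) divides it; the quotient is 14*m^3 − 59*m^2 + 6*m + 135.
Continuing, m = 5/2 is a root, so (2*m − 5) is a factor; dividing leaves 7*m^2 − 12*m − 27.
The remaining quadratic factors as (7*m + 9)(m − 3).

(2*m − 5)*(7*m + 9)*(m − 3)*(m − 8)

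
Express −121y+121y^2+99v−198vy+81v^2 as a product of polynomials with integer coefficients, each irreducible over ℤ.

Group: 9v(9v−11y) + (−11y+11)(9v−11y); both groups contain (9v−11y).

(9v−11y)(9v−11y+11)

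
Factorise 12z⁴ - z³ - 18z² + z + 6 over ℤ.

Trying the rational-root candidates, z = 3/4 is a root, so (4z - 3) is a factor; dividing leaves 3z³ + 2z² - 3z - 2.
Then z = 1 is a root, so (z - 1) divides it; the quotient is 3z² + 5z + 2.
The remaining quadratic factors as (z + 1)(3z + 2).

(3z + 2)(4z - 3)(z + 1)(z - 1)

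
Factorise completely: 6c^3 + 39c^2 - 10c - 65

(2c + 13)(3c^2 - 5)

Group as (6c^3 - 10c) + (39c^2 - 65) = 2c(3c^2 - 5) + 13(3c^2 - 5).
Both groups share the factor (3c^2 - 5).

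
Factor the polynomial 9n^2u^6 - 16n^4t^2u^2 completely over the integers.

Factor out n^2u^2 first: what remains is -16n^2t^2 + 9u^4.
Recognize a difference of squares with the parts 3u^2 and 4nt.

-n^2u^2(4nt + 3u^2)(4nt - 3u^2)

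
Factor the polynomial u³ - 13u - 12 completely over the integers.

By the rational root theorem, u = 4 is a root, giving the factor (u - 4) and quotient u² + 4u + 3.
The remaining quadratic factors as (u + 1)(u + 3).

(u + 1)(u + 3)(u - 4)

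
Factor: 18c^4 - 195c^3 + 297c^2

3c^2(6c - 11)(c - 9)

Pull out the common factor 3c^2, then factor the remaining trinomial.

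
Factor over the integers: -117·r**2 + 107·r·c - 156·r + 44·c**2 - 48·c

-(9·r - 11·c + 12)·(13·r + 4·c)

Group: -9·r·(13·r + 4·c) + (11·c - 12)·(13·r + 4·c); both groups contain (13·r + 4·c).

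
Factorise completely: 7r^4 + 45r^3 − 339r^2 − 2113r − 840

Testing divisors of the constant over divisors of the leading coefficient, r = −5 is a root, so (r + 5) is a factor; dividing leaves 7r^3 + 10r^2 − 389r − 168.
Then r = −8 is a root, so (r + 8) is a factor; dividing leaves 7r^2 − 46r − 21.
The remaining quadratic factors as (r − 7)(7r + 3).

(7r + 3)(r + 5)(r + 8)(r − 7)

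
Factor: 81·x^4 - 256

(3·x + 4)·(3·x - 4)·(9·x^2 + 16)

Write as (9·x^2)² − (16)², then factor 9·x^2 - 16 once more.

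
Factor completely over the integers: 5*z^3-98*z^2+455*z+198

(5*z+2)*(z-11)*(z-9)

Trying the rational-root candidates, z = 11 is a root, so (z-11) is a factor; dividing leaves 5*z^2-43*z-18.
The remaining quadratic factors as (5*z+2)(z-9).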